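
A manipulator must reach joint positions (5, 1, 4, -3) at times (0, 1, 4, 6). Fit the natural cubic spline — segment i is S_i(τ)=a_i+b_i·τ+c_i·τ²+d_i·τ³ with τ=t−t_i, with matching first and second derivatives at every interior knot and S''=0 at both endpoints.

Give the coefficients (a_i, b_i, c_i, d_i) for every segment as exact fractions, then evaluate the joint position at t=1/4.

Δ: Δ0=-4, Δ1=1, Δ2=-7/2
row 1: diag=8, rhs=30; c'=3/8, d'=15/4
row 2: denom=10−3·3/8=71/8; d'=(-27−3·15/4)/(71/8)=-306/71
back: M2=-306/71
back: M1=15/4−3/8·-306/71=381/71
M: M0=0, M1=381/71, M2=-306/71, M3=0
seg 0: a=5, c=M0/2=0, d=(M1−M0)/(6·1)=127/142, b=Δ0−h0·(2M0+M1)/6=-695/142
seg 1: a=1, c=M1/2=381/142, d=(M2−M1)/(6·3)=-229/426, b=Δ1−h1·(2M1+M2)/6=-157/71
seg 2: a=4, c=M2/2=-153/71, d=(M3−M2)/(6·2)=51/142, b=Δ2−h2·(2M2+M3)/6=-89/142
t_q=1/4 → seg 0, τ=1/4; S=5+-695/142·τ+0·τ²+127/142·τ³=34447/9088

  seg 0: a=5 b=-695/142 c=0 d=127/142
  seg 1: a=1 b=-157/71 c=381/142 d=-229/426
  seg 2: a=4 b=-89/142 c=-153/71 d=51/142
S(1/4) = 34447/9088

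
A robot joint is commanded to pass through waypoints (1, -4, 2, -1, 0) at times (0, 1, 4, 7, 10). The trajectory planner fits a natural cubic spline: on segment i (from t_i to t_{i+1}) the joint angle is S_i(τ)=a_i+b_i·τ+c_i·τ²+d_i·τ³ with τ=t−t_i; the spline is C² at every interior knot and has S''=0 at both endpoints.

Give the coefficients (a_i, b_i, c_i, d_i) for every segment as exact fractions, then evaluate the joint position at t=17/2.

Δ: Δ0=-5, Δ1=2, Δ2=-1, Δ3=1/3
row 1: diag=8, rhs=42; c'=3/8, d'=21/4
row 2: denom=12−3·3/8=87/8; d'=(-18−3·21/4)/(87/8)=-90/29
row 3: denom=12−3·8/29=324/29; d'=(8−3·-90/29)/(324/29)=251/162
back: M3=251/162
back: M2=-90/29−8/29·251/162=-286/81
back: M1=21/4−3/8·-286/81=355/54
M: M0=0, M1=355/54, M2=-286/81, M3=251/162, M4=0
seg 0: a=1, c=M0/2=0, d=(M1−M0)/(6·1)=355/324, b=Δ0−h0·(2M0+M1)/6=-1975/324
seg 1: a=-4, c=M1/2=355/108, d=(M2−M1)/(6·3)=-1637/2916, b=Δ1−h1·(2M1+M2)/6=-455/162
seg 2: a=2, c=M2/2=-143/81, d=(M3−M2)/(6·3)=823/2916, b=Δ2−h2·(2M2+M3)/6=569/324
seg 3: a=-1, c=M3/2=251/324, d=(M4−M3)/(6·3)=-251/2916, b=Δ3−h3·(2M3+M4)/6=-197/162
t_q=17/2 → seg 3, τ=3/2; S=-1+-197/162·τ+251/324·τ²+-251/2916·τ³=-395/288

  seg 0: a=1 b=-1975/324 c=0 d=355/324
  seg 1: a=-4 b=-455/162 c=355/108 d=-1637/2916
  seg 2: a=2 b=569/324 c=-143/81 d=823/2916
  seg 3: a=-1 b=-197/162 c=251/324 d=-251/2916
S(17/2) = -395/288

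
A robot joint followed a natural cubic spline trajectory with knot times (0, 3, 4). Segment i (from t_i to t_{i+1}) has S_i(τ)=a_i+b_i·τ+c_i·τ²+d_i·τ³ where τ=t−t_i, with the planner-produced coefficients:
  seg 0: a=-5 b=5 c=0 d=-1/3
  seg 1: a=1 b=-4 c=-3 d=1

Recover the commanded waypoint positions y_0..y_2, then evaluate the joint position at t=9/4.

y_0 = S_0(0) = a_0 = -5
y_1 = S_1(0) = a_1 = 1
y_2 = S_1(1) = -5
t_q=9/4 is in segment 0 (τ=9/4); S_0(τ)=157/64

y_0=-5 y_1=1 y_2=-5
S(9/4) = 157/64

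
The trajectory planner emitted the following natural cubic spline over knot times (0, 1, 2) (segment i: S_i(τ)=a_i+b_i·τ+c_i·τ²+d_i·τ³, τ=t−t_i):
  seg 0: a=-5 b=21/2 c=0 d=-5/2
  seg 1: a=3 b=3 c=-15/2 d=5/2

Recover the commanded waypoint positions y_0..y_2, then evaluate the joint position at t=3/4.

y_0=-5 y_1=3 y_2=1
S(3/4) = 233/128

y_0 = S_0(0) = a_0 = -5
y_1 = S_1(0) = a_1 = 3
y_2 = S_1(1) = 1
t_q=3/4 is in segment 0 (τ=3/4); S_0(τ)=233/128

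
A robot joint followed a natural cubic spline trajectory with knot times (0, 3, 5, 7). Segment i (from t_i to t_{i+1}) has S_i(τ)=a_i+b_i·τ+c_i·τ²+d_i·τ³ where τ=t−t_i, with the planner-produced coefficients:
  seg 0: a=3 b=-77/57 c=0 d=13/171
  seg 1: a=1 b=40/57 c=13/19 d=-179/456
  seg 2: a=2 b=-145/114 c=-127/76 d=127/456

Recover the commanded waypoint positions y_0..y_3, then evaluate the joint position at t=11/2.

y_0 = S_0(0) = a_0 = 3
y_1 = S_1(0) = a_1 = 1
y_2 = S_2(0) = a_2 = 2
y_3 = S_2(2) = -5
t_q=11/2 is in segment 2 (τ=1/2); S_2(τ)=1193/1216

y_0=3 y_1=1 y_2=2 y_3=-5
S(11/2) = 1193/1216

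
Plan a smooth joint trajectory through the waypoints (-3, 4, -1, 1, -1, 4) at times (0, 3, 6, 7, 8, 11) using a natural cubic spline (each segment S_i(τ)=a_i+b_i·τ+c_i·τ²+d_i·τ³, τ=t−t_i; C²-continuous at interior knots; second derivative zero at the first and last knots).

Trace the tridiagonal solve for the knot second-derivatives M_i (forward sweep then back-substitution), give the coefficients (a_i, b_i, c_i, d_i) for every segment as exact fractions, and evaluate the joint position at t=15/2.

  seg 0: a=-3 b=3431/867 c=0 d=-1408/7803
  seg 1: a=4 b=-793/867 c=-1408/867 d=3572/7803
  seg 2: a=-1 b=1475/867 c=2164/867 d=-635/289
  seg 3: a=1 b=88/867 c=-3551/867 d=1729/867
  seg 4: a=-1 b=-609/289 c=1636/867 d=-1636/7803
S(15/2) = 1915/6936

Δ: Δ0=7/3, Δ1=-5/3, Δ2=2, Δ3=-2, Δ4=5/3
row 1: diag=12, rhs=-24; c'=1/4, d'=-2
row 2: denom=8−3·1/4=29/4; d'=(22−3·-2)/(29/4)=112/29
row 3: denom=4−1·4/29=112/29; d'=(-24−1·112/29)/(112/29)=-101/14
row 4: denom=8−1·29/112=867/112; d'=(22−1·-101/14)/(867/112)=3272/867
back: M4=3272/867
back: M3=-101/14−29/112·3272/867=-7102/867
back: M2=112/29−4/29·-7102/867=4328/867
back: M1=-2−1/4·4328/867=-2816/867
M: M0=0, M1=-2816/867, M2=4328/867, M3=-7102/867, M4=3272/867, M5=0
seg 0: a=-3, c=M0/2=0, d=(M1−M0)/(6·3)=-1408/7803, b=Δ0−h0·(2M0+M1)/6=3431/867
seg 1: a=4, c=M1/2=-1408/867, d=(M2−M1)/(6·3)=3572/7803, b=Δ1−h1·(2M1+M2)/6=-793/867
seg 2: a=-1, c=M2/2=2164/867, d=(M3−M2)/(6·1)=-635/289, b=Δ2−h2·(2M2+M3)/6=1475/867
seg 3: a=1, c=M3/2=-3551/867, d=(M4−M3)/(6·1)=1729/867, b=Δ3−h3·(2M3+M4)/6=88/867
seg 4: a=-1, c=M4/2=1636/867, d=(M5−M4)/(6·3)=-1636/7803, b=Δ4−h4·(2M4+M5)/6=-609/289
t_q=15/2 → seg 3, τ=1/2; S=1+88/867·τ+-3551/867·τ²+1729/867·τ³=1915/6936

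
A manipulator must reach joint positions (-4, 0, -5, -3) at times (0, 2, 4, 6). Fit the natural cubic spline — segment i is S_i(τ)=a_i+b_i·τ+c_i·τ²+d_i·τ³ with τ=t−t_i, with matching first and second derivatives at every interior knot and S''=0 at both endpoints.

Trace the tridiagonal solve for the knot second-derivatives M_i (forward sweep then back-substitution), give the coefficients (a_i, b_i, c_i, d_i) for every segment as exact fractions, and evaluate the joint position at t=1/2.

Δ: Δ0=2, Δ1=-5/2, Δ2=1
row 1: diag=8, rhs=-27; c'=1/4, d'=-27/8
row 2: denom=8−2·1/4=15/2; d'=(21−2·-27/8)/(15/2)=37/10
back: M2=37/10
back: M1=-27/8−1/4·37/10=-43/10
M: M0=0, M1=-43/10, M2=37/10, M3=0
seg 0: a=-4, c=M0/2=0, d=(M1−M0)/(6·2)=-43/120, b=Δ0−h0·(2M0+M1)/6=103/30
seg 1: a=0, c=M1/2=-43/20, d=(M2−M1)/(6·2)=2/3, b=Δ1−h1·(2M1+M2)/6=-13/15
seg 2: a=-5, c=M2/2=37/20, d=(M3−M2)/(6·2)=-37/120, b=Δ2−h2·(2M2+M3)/6=-22/15
t_q=1/2 → seg 0, τ=1/2; S=-4+103/30·τ+0·τ²+-43/120·τ³=-149/64

  seg 0: a=-4 b=103/30 c=0 d=-43/120
  seg 1: a=0 b=-13/15 c=-43/20 d=2/3
  seg 2: a=-5 b=-22/15 c=37/20 d=-37/120
S(1/2) = -149/64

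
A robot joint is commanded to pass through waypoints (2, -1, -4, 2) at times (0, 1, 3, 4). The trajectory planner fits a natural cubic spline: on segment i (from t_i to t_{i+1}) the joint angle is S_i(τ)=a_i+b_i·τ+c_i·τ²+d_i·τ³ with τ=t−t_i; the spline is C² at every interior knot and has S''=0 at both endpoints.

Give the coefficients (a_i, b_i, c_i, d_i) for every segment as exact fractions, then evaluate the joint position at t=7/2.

Δ: Δ0=-3, Δ1=-3/2, Δ2=6
row 1: diag=6, rhs=9; c'=1/3, d'=3/2
row 2: denom=6−2·1/3=16/3; d'=(45−2·3/2)/(16/3)=63/8
back: M2=63/8
back: M1=3/2−1/3·63/8=-9/8
M: M0=0, M1=-9/8, M2=63/8, M3=0
seg 0: a=2, c=M0/2=0, d=(M1−M0)/(6·1)=-3/16, b=Δ0−h0·(2M0+M1)/6=-45/16
seg 1: a=-1, c=M1/2=-9/16, d=(M2−M1)/(6·2)=3/4, b=Δ1−h1·(2M1+M2)/6=-27/8
seg 2: a=-4, c=M2/2=63/16, d=(M3−M2)/(6·1)=-21/16, b=Δ2−h2·(2M2+M3)/6=27/8
t_q=7/2 → seg 2, τ=1/2; S=-4+27/8·τ+63/16·τ²+-21/16·τ³=-191/128

  seg 0: a=2 b=-45/16 c=0 d=-3/16
  seg 1: a=-1 b=-27/8 c=-9/16 d=3/4
  seg 2: a=-4 b=27/8 c=63/16 d=-21/16
S(7/2) = -191/128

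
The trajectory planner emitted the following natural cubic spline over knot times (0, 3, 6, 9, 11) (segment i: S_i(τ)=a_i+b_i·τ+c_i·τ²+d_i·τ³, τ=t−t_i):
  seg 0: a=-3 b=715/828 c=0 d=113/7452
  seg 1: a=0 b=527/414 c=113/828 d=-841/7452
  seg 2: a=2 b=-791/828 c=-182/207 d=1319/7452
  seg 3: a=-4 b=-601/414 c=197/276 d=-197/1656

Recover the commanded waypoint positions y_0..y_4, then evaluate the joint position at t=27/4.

y_0=-3 y_1=0 y_2=2 y_3=-4 y_4=-5
S(27/4) = 5085/5888

y_0 = S_0(0) = a_0 = -3
y_1 = S_1(0) = a_1 = 0
y_2 = S_2(0) = a_2 = 2
y_3 = S_3(0) = a_3 = -4
y_4 = S_3(2) = -5
t_q=27/4 is in segment 2 (τ=3/4); S_2(τ)=5085/5888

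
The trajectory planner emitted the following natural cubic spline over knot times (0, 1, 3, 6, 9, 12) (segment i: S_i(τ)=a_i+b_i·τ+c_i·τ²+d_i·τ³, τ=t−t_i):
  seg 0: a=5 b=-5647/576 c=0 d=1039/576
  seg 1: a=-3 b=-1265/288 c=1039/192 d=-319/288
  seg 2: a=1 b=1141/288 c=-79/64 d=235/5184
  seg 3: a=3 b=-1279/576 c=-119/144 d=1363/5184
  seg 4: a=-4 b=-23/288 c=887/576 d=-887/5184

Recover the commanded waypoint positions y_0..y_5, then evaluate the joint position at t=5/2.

y_0 = S_0(0) = a_0 = 5
y_1 = S_1(0) = a_1 = -3
y_2 = S_2(0) = a_2 = 1
y_3 = S_3(0) = a_3 = 3
y_4 = S_4(0) = a_4 = -4
y_5 = S_4(3) = 5
t_q=5/2 is in segment 1 (τ=3/2); S_1(τ)=-221/192

y_0=5 y_1=-3 y_2=1 y_3=3 y_4=-4 y_5=5
S(5/2) = -221/192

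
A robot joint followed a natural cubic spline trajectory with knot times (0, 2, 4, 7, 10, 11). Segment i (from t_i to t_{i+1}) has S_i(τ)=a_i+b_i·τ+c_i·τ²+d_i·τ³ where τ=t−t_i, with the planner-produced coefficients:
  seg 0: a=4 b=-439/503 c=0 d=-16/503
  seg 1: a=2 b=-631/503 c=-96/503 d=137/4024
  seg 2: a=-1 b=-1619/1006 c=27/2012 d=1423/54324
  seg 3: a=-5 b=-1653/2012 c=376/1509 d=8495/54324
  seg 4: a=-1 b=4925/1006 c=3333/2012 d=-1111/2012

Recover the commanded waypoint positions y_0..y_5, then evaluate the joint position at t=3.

y_0 = S_0(0) = a_0 = 4
y_1 = S_1(0) = a_1 = 2
y_2 = S_2(0) = a_2 = -1
y_3 = S_3(0) = a_3 = -5
y_4 = S_4(0) = a_4 = -1
y_5 = S_4(1) = 5
t_q=3 is in segment 1 (τ=1); S_1(τ)=2369/4024

y_0=4 y_1=2 y_2=-1 y_3=-5 y_4=-1 y_5=5
S(3) = 2369/4024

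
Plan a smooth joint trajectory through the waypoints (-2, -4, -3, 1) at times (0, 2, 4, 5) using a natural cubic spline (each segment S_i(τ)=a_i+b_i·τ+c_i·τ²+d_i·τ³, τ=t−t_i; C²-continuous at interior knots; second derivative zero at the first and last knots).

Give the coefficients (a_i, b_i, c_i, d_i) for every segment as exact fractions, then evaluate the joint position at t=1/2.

Δ: Δ0=-1, Δ1=1/2, Δ2=4
row 1: diag=8, rhs=9; c'=1/4, d'=9/8
row 2: denom=6−2·1/4=11/2; d'=(21−2·9/8)/(11/2)=75/22
back: M2=75/22
back: M1=9/8−1/4·75/22=3/11
M: M0=0, M1=3/11, M2=75/22, M3=0
seg 0: a=-2, c=M0/2=0, d=(M1−M0)/(6·2)=1/44, b=Δ0−h0·(2M0+M1)/6=-12/11
seg 1: a=-4, c=M1/2=3/22, d=(M2−M1)/(6·2)=23/88, b=Δ1−h1·(2M1+M2)/6=-9/11
seg 2: a=-3, c=M2/2=75/44, d=(M3−M2)/(6·1)=-25/44, b=Δ2−h2·(2M2+M3)/6=63/22
t_q=1/2 → seg 0, τ=1/2; S=-2+-12/11·τ+0·τ²+1/44·τ³=-895/352

  seg 0: a=-2 b=-12/11 c=0 d=1/44
  seg 1: a=-4 b=-9/11 c=3/22 d=23/88
  seg 2: a=-3 b=63/22 c=75/44 d=-25/44
S(1/2) = -895/352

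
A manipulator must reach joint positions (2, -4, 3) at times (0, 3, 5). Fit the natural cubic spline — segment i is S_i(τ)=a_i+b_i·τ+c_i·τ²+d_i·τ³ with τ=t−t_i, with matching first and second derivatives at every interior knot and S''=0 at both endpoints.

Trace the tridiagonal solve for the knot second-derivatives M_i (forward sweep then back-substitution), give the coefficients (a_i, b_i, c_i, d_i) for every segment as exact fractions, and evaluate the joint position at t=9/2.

Δ: Δ0=-2, Δ1=7/2
row 1: diag=10, rhs=33; c'=1/5, d'=33/10
back: M1=33/10
M: M0=0, M1=33/10, M2=0
seg 0: a=2, c=M0/2=0, d=(M1−M0)/(6·3)=11/60, b=Δ0−h0·(2M0+M1)/6=-73/20
seg 1: a=-4, c=M1/2=33/20, d=(M2−M1)/(6·2)=-11/40, b=Δ1−h1·(2M1+M2)/6=13/10
t_q=9/2 → seg 1, τ=3/2; S=-4+13/10·τ+33/20·τ²+-11/40·τ³=47/64

  seg 0: a=2 b=-73/20 c=0 d=11/60
  seg 1: a=-4 b=13/10 c=33/20 d=-11/40
S(9/2) = 47/64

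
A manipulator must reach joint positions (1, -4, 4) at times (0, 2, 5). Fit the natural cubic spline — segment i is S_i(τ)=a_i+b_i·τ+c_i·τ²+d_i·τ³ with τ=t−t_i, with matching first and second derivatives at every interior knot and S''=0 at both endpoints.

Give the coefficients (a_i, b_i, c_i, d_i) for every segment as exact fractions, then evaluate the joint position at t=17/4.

Δ: Δ0=-5/2, Δ1=8/3
row 1: diag=10, rhs=31; c'=3/10, d'=31/10
back: M1=31/10
M: M0=0, M1=31/10, M2=0
seg 0: a=1, c=M0/2=0, d=(M1−M0)/(6·2)=31/120, b=Δ0−h0·(2M0+M1)/6=-53/15
seg 1: a=-4, c=M1/2=31/20, d=(M2−M1)/(6·3)=-31/180, b=Δ1−h1·(2M1+M2)/6=-13/30
t_q=17/4 → seg 1, τ=9/4; S=-4+-13/30·τ+31/20·τ²+-31/180·τ³=233/256

  seg 0: a=1 b=-53/15 c=0 d=31/120
  seg 1: a=-4 b=-13/30 c=31/20 d=-31/180
S(17/4) = 233/256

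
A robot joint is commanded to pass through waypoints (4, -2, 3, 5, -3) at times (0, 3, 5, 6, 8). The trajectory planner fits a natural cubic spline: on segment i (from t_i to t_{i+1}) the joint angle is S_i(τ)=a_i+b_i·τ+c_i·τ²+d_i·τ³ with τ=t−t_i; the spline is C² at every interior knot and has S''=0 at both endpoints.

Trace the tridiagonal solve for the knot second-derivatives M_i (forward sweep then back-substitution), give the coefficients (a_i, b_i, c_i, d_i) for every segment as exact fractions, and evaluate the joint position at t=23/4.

Δ: Δ0=-2, Δ1=5/2, Δ2=2, Δ3=-4
row 1: diag=10, rhs=27; c'=1/5, d'=27/10
row 2: denom=6−2·1/5=28/5; d'=(-3−2·27/10)/(28/5)=-3/2
row 3: denom=6−1·5/28=163/28; d'=(-36−1·-3/2)/(163/28)=-966/163
back: M3=-966/163
back: M2=-3/2−5/28·-966/163=-72/163
back: M1=27/10−1/5·-72/163=909/326
M: M0=0, M1=909/326, M2=-72/163, M3=-966/163, M4=0
seg 0: a=4, c=M0/2=0, d=(M1−M0)/(6·3)=101/652, b=Δ0−h0·(2M0+M1)/6=-2213/652
seg 1: a=-2, c=M1/2=909/652, d=(M2−M1)/(6·2)=-351/1304, b=Δ1−h1·(2M1+M2)/6=257/326
seg 2: a=3, c=M2/2=-36/163, d=(M3−M2)/(6·1)=-149/163, b=Δ2−h2·(2M2+M3)/6=511/163
seg 3: a=5, c=M3/2=-483/163, d=(M4−M3)/(6·2)=161/326, b=Δ3−h3·(2M3+M4)/6=-8/163
t_q=23/4 → seg 2, τ=3/4; S=3+511/163·τ+-36/163·τ²+-149/163·τ³=50505/10432

  seg 0: a=4 b=-2213/652 c=0 d=101/652
  seg 1: a=-2 b=257/326 c=909/652 d=-351/1304
  seg 2: a=3 b=511/163 c=-36/163 d=-149/163
  seg 3: a=5 b=-8/163 c=-483/163 d=161/326
S(23/4) = 50505/10432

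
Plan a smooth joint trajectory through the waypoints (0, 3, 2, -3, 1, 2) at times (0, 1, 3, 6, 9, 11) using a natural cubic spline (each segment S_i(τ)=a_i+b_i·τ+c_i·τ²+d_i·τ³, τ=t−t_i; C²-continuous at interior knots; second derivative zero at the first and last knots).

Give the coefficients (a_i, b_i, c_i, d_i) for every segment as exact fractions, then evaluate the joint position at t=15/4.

Δ: Δ0=3, Δ1=-1/2, Δ2=-5/3, Δ3=4/3, Δ4=1/2
row 1: diag=6, rhs=-21; c'=1/3, d'=-7/2
row 2: denom=10−2·1/3=28/3; d'=(-7−2·-7/2)/(28/3)=0
row 3: denom=12−3·9/28=309/28; d'=(18−3·0)/(309/28)=168/103
row 4: denom=10−3·28/103=946/103; d'=(-5−3·168/103)/(946/103)=-1019/946
back: M4=-1019/946
back: M3=168/103−28/103·-1019/946=910/473
back: M2=0−9/28·910/473=-585/946
back: M1=-7/2−1/3·-585/946=-1558/473
M: M0=0, M1=-1558/473, M2=-585/946, M3=910/473, M4=-1019/946, M5=0
seg 0: a=0, c=M0/2=0, d=(M1−M0)/(6·1)=-779/1419, b=Δ0−h0·(2M0+M1)/6=5036/1419
seg 1: a=3, c=M1/2=-779/473, d=(M2−M1)/(6·2)=2531/11352, b=Δ1−h1·(2M1+M2)/6=2699/1419
seg 2: a=2, c=M2/2=-585/1892, d=(M3−M2)/(6·3)=2405/17028, b=Δ2−h2·(2M2+M3)/6=-5705/2838
seg 3: a=-3, c=M3/2=455/473, d=(M4−M3)/(6·3)=-2839/17028, b=Δ3−h3·(2M3+M4)/6=-295/5676
seg 4: a=1, c=M4/2=-1019/1892, d=(M5−M4)/(6·2)=1019/11352, b=Δ4−h4·(2M4+M5)/6=3457/2838
t_q=15/4 → seg 2, τ=3/4; S=2+-5705/2838·τ+-585/1892·τ²+2405/17028·τ³=4161/11008

  seg 0: a=0 b=5036/1419 c=0 d=-779/1419
  seg 1: a=3 b=2699/1419 c=-779/473 d=2531/11352
  seg 2: a=2 b=-5705/2838 c=-585/1892 d=2405/17028
  seg 3: a=-3 b=-295/5676 c=455/473 d=-2839/17028
  seg 4: a=1 b=3457/2838 c=-1019/1892 d=1019/11352
S(15/4) = 4161/11008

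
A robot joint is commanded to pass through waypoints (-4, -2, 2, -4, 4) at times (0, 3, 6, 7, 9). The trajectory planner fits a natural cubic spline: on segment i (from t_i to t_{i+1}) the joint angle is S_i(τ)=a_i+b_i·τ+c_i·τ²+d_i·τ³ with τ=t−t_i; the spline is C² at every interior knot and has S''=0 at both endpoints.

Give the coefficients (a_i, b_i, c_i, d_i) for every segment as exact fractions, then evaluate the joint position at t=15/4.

Δ: Δ0=2/3, Δ1=4/3, Δ2=-6, Δ3=4
row 1: diag=12, rhs=4; c'=1/4, d'=1/3
row 2: denom=8−3·1/4=29/4; d'=(-44−3·1/3)/(29/4)=-180/29
row 3: denom=6−1·4/29=170/29; d'=(60−1·-180/29)/(170/29)=192/17
back: M3=192/17
back: M2=-180/29−4/29·192/17=-132/17
back: M1=1/3−1/4·-132/17=116/51
M: M0=0, M1=116/51, M2=-132/17, M3=192/17, M4=0
seg 0: a=-4, c=M0/2=0, d=(M1−M0)/(6·3)=58/459, b=Δ0−h0·(2M0+M1)/6=-8/17
seg 1: a=-2, c=M1/2=58/51, d=(M2−M1)/(6·3)=-256/459, b=Δ1−h1·(2M1+M2)/6=50/17
seg 2: a=2, c=M2/2=-66/17, d=(M3−M2)/(6·1)=54/17, b=Δ2−h2·(2M2+M3)/6=-90/17
seg 3: a=-4, c=M3/2=96/17, d=(M4−M3)/(6·2)=-16/17, b=Δ3−h3·(2M3+M4)/6=-60/17
t_q=15/4 → seg 1, τ=3/4; S=-2+50/17·τ+58/51·τ²+-256/459·τ³=83/136

  seg 0: a=-4 b=-8/17 c=0 d=58/459
  seg 1: a=-2 b=50/17 c=58/51 d=-256/459
  seg 2: a=2 b=-90/17 c=-66/17 d=54/17
  seg 3: a=-4 b=-60/17 c=96/17 d=-16/17
S(15/4) = 83/136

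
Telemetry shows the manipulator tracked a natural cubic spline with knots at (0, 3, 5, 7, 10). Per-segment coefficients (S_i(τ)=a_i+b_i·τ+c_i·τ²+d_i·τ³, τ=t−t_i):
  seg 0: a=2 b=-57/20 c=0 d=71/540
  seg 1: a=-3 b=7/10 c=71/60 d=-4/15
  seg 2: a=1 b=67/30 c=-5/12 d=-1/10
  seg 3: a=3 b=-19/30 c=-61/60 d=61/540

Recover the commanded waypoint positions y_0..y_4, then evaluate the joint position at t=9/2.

y_0 = S_0(0) = a_0 = 2
y_1 = S_1(0) = a_1 = -3
y_2 = S_2(0) = a_2 = 1
y_3 = S_3(0) = a_3 = 3
y_4 = S_3(3) = -5
t_q=9/2 is in segment 1 (τ=3/2); S_1(τ)=-3/16

y_0=2 y_1=-3 y_2=1 y_3=3 y_4=-5
S(9/2) = -3/16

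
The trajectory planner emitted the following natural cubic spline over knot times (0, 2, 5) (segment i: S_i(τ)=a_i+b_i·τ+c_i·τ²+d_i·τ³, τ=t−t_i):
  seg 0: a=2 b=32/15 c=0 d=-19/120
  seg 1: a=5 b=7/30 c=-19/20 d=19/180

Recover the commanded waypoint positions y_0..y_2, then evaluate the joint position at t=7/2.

y_0=2 y_1=5 y_2=0
S(7/2) = 571/160

y_0 = S_0(0) = a_0 = 2
y_1 = S_1(0) = a_1 = 5
y_2 = S_1(3) = 0
t_q=7/2 is in segment 1 (τ=3/2); S_1(τ)=571/160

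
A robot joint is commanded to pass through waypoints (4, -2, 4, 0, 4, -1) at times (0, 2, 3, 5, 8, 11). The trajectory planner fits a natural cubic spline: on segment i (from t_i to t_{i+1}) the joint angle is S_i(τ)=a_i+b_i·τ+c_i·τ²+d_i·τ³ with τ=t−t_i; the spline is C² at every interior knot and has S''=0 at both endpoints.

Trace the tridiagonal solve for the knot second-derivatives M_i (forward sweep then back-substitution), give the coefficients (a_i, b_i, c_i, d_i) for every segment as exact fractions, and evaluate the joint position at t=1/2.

  seg 0: a=4 b=-23887/3597 c=0 d=3274/3597
  seg 1: a=-2 b=15401/3597 c=6548/1199 d=-13463/3597
  seg 2: a=4 b=1300/327 c=-6915/1199 d=4999/3597
  seg 3: a=0 b=-8692/3597 c=3083/1199 d=-4753/10791
  seg 4: a=4 b=4025/3597 c=-1670/1199 d=1670/10791
S(1/2) = 3805/4796

Δ: Δ0=-3, Δ1=6, Δ2=-2, Δ3=4/3, Δ4=-5/3
row 1: diag=6, rhs=54; c'=1/6, d'=9
row 2: denom=6−1·1/6=35/6; d'=(-48−1·9)/(35/6)=-342/35
row 3: denom=10−2·12/35=326/35; d'=(20−2·-342/35)/(326/35)=692/163
row 4: denom=12−3·105/326=3597/326; d'=(-18−3·692/163)/(3597/326)=-3340/1199
back: M4=-3340/1199
back: M3=692/163−105/326·-3340/1199=6166/1199
back: M2=-342/35−12/35·6166/1199=-13830/1199
back: M1=9−1/6·-13830/1199=13096/1199
M: M0=0, M1=13096/1199, M2=-13830/1199, M3=6166/1199, M4=-3340/1199, M5=0
seg 0: a=4, c=M0/2=0, d=(M1−M0)/(6·2)=3274/3597, b=Δ0−h0·(2M0+M1)/6=-23887/3597
seg 1: a=-2, c=M1/2=6548/1199, d=(M2−M1)/(6·1)=-13463/3597, b=Δ1−h1·(2M1+M2)/6=15401/3597
seg 2: a=4, c=M2/2=-6915/1199, d=(M3−M2)/(6·2)=4999/3597, b=Δ2−h2·(2M2+M3)/6=1300/327
seg 3: a=0, c=M3/2=3083/1199, d=(M4−M3)/(6·3)=-4753/10791, b=Δ3−h3·(2M3+M4)/6=-8692/3597
seg 4: a=4, c=M4/2=-1670/1199, d=(M5−M4)/(6·3)=1670/10791, b=Δ4−h4·(2M4+M5)/6=4025/3597
t_q=1/2 → seg 0, τ=1/2; S=4+-23887/3597·τ+0·τ²+3274/3597·τ³=3805/4796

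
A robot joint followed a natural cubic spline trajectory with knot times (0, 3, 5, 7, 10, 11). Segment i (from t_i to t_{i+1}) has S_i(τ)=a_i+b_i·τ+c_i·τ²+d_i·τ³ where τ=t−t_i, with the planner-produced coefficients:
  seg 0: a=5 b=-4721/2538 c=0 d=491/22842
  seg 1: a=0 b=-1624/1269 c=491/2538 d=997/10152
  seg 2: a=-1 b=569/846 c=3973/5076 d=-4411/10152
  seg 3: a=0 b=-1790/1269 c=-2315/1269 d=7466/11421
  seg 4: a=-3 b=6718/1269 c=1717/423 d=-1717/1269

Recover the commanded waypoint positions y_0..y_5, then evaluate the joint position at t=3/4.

y_0 = S_0(0) = a_0 = 5
y_1 = S_1(0) = a_1 = 0
y_2 = S_2(0) = a_2 = -1
y_3 = S_3(0) = a_3 = 0
y_4 = S_4(0) = a_4 = -3
y_5 = S_4(1) = 5
t_q=3/4 is in segment 0 (τ=3/4); S_0(τ)=65225/18048

y_0=5 y_1=0 y_2=-1 y_3=0 y_4=-3 y_5=5
S(3/4) = 65225/18048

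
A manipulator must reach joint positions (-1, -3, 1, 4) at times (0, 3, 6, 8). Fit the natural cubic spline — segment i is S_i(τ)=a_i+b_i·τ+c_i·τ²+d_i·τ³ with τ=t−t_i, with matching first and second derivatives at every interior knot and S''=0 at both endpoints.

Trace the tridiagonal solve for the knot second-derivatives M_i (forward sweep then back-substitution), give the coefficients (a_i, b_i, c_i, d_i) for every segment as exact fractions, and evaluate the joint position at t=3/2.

  seg 0: a=-1 b=-265/222 c=0 d=13/222
  seg 1: a=-3 b=43/111 c=39/74 d=-47/666
  seg 2: a=1 b=365/222 c=-4/37 d=2/111
S(3/2) = -1535/592

Δ: Δ0=-2/3, Δ1=4/3, Δ2=3/2
row 1: diag=12, rhs=12; c'=1/4, d'=1
row 2: denom=10−3·1/4=37/4; d'=(1−3·1)/(37/4)=-8/37
back: M2=-8/37
back: M1=1−1/4·-8/37=39/37
M: M0=0, M1=39/37, M2=-8/37, M3=0
seg 0: a=-1, c=M0/2=0, d=(M1−M0)/(6·3)=13/222, b=Δ0−h0·(2M0+M1)/6=-265/222
seg 1: a=-3, c=M1/2=39/74, d=(M2−M1)/(6·3)=-47/666, b=Δ1−h1·(2M1+M2)/6=43/111
seg 2: a=1, c=M2/2=-4/37, d=(M3−M2)/(6·2)=2/111, b=Δ2−h2·(2M2+M3)/6=365/222
t_q=3/2 → seg 0, τ=3/2; S=-1+-265/222·τ+0·τ²+13/222·τ³=-1535/592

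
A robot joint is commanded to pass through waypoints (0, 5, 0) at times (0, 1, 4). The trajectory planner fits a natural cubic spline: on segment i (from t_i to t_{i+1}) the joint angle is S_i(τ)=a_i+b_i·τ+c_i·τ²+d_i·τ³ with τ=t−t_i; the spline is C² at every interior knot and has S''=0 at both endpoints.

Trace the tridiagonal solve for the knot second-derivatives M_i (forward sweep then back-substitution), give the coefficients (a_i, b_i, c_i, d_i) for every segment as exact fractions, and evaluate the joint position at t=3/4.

  seg 0: a=0 b=35/6 c=0 d=-5/6
  seg 1: a=5 b=10/3 c=-5/2 d=5/18
S(3/4) = 515/128

Δ: Δ0=5, Δ1=-5/3
row 1: diag=8, rhs=-40; c'=3/8, d'=-5
back: M1=-5
M: M0=0, M1=-5, M2=0
seg 0: a=0, c=M0/2=0, d=(M1−M0)/(6·1)=-5/6, b=Δ0−h0·(2M0+M1)/6=35/6
seg 1: a=5, c=M1/2=-5/2, d=(M2−M1)/(6·3)=5/18, b=Δ1−h1·(2M1+M2)/6=10/3
t_q=3/4 → seg 0, τ=3/4; S=0+35/6·τ+0·τ²+-5/6·τ³=515/128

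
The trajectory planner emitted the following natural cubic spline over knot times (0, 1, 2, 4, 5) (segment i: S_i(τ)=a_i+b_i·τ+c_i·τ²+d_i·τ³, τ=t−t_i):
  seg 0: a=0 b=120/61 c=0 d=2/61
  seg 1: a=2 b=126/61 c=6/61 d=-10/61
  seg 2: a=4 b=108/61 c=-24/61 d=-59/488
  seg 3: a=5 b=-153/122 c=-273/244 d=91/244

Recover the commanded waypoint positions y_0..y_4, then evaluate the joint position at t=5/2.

y_0 = S_0(0) = a_0 = 0
y_1 = S_1(0) = a_1 = 2
y_2 = S_2(0) = a_2 = 4
y_3 = S_3(0) = a_3 = 5
y_4 = S_3(1) = 3
t_q=5/2 is in segment 2 (τ=1/2); S_2(τ)=18629/3904

y_0=0 y_1=2 y_2=4 y_3=5 y_4=3
S(5/2) = 18629/3904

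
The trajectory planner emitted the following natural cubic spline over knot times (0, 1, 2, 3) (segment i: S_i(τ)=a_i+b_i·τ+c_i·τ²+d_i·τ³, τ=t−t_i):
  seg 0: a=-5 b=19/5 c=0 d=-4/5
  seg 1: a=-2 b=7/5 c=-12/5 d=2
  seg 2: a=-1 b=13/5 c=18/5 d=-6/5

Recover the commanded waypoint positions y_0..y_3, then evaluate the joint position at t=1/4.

y_0 = S_0(0) = a_0 = -5
y_1 = S_1(0) = a_1 = -2
y_2 = S_2(0) = a_2 = -1
y_3 = S_2(1) = 4
t_q=1/4 is in segment 0 (τ=1/4); S_0(τ)=-65/16

y_0=-5 y_1=-2 y_2=-1 y_3=4
S(1/4) = -65/16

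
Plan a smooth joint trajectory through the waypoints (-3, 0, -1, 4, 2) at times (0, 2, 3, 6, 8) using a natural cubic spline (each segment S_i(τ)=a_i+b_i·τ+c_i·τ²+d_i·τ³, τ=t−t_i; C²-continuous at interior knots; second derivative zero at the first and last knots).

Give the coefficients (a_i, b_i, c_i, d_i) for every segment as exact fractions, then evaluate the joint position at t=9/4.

  seg 0: a=-3 b=3145/1248 c=0 d=-1273/4992
  seg 1: a=0 b=-337/624 c=-1273/832 d=2671/2496
  seg 2: a=-1 b=-973/2496 c=699/416 d=-191/576
  seg 3: a=4 b=461/624 c=-1085/832 d=1085/4992
S(9/4) = -11391/53248

Δ: Δ0=3/2, Δ1=-1, Δ2=5/3, Δ3=-1
row 1: diag=6, rhs=-15; c'=1/6, d'=-5/2
row 2: denom=8−1·1/6=47/6; d'=(16−1·-5/2)/(47/6)=111/47
row 3: denom=10−3·18/47=416/47; d'=(-16−3·111/47)/(416/47)=-1085/416
back: M3=-1085/416
back: M2=111/47−18/47·-1085/416=699/208
back: M1=-5/2−1/6·699/208=-1273/416
M: M0=0, M1=-1273/416, M2=699/208, M3=-1085/416, M4=0
seg 0: a=-3, c=M0/2=0, d=(M1−M0)/(6·2)=-1273/4992, b=Δ0−h0·(2M0+M1)/6=3145/1248
seg 1: a=0, c=M1/2=-1273/832, d=(M2−M1)/(6·1)=2671/2496, b=Δ1−h1·(2M1+M2)/6=-337/624
seg 2: a=-1, c=M2/2=699/416, d=(M3−M2)/(6·3)=-191/576, b=Δ2−h2·(2M2+M3)/6=-973/2496
seg 3: a=4, c=M3/2=-1085/832, d=(M4−M3)/(6·2)=1085/4992, b=Δ3−h3·(2M3+M4)/6=461/624
t_q=9/4 → seg 1, τ=1/4; S=0+-337/624·τ+-1273/832·τ²+2671/2496·τ³=-11391/53248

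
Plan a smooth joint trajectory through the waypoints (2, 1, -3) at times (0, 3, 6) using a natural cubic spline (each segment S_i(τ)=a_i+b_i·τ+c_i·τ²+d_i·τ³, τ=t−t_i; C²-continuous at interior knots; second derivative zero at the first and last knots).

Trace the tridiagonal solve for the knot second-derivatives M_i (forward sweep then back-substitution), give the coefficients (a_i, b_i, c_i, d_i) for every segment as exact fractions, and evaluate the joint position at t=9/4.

  seg 0: a=2 b=-1/12 c=0 d=-1/36
  seg 1: a=1 b=-5/6 c=-1/4 d=1/36
S(9/4) = 383/256

Δ: Δ0=-1/3, Δ1=-4/3
row 1: diag=12, rhs=-6; c'=1/4, d'=-1/2
back: M1=-1/2
M: M0=0, M1=-1/2, M2=0
seg 0: a=2, c=M0/2=0, d=(M1−M0)/(6·3)=-1/36, b=Δ0−h0·(2M0+M1)/6=-1/12
seg 1: a=1, c=M1/2=-1/4, d=(M2−M1)/(6·3)=1/36, b=Δ1−h1·(2M1+M2)/6=-5/6
t_q=9/4 → seg 0, τ=9/4; S=2+-1/12·τ+0·τ²+-1/36·τ³=383/256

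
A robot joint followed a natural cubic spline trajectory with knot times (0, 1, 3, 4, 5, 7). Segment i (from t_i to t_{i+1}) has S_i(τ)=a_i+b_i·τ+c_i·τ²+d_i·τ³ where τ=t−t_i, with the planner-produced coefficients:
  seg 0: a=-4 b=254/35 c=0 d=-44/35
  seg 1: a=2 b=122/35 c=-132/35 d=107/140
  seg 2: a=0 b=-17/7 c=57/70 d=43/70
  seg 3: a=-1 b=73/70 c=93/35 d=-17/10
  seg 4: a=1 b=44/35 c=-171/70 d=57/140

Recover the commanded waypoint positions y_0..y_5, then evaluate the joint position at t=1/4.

y_0 = S_0(0) = a_0 = -4
y_1 = S_1(0) = a_1 = 2
y_2 = S_2(0) = a_2 = 0
y_3 = S_3(0) = a_3 = -1
y_4 = S_4(0) = a_4 = 1
y_5 = S_4(2) = -3
t_q=1/4 is in segment 0 (τ=1/4); S_0(τ)=-247/112

y_0=-4 y_1=2 y_2=0 y_3=-1 y_4=1 y_5=-3
S(1/4) = -247/112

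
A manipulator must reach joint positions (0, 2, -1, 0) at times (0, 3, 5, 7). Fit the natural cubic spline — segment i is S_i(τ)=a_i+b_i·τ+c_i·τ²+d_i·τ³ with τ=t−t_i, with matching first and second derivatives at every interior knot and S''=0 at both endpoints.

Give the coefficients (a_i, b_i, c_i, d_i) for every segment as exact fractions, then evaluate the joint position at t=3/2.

Δ: Δ0=2/3, Δ1=-3/2, Δ2=1/2
row 1: diag=10, rhs=-13; c'=1/5, d'=-13/10
row 2: denom=8−2·1/5=38/5; d'=(12−2·-13/10)/(38/5)=73/38
back: M2=73/38
back: M1=-13/10−1/5·73/38=-32/19
M: M0=0, M1=-32/19, M2=73/38, M3=0
seg 0: a=0, c=M0/2=0, d=(M1−M0)/(6·3)=-16/171, b=Δ0−h0·(2M0+M1)/6=86/57
seg 1: a=2, c=M1/2=-16/19, d=(M2−M1)/(6·2)=137/456, b=Δ1−h1·(2M1+M2)/6=-58/57
seg 2: a=-1, c=M2/2=73/76, d=(M3−M2)/(6·2)=-73/456, b=Δ2−h2·(2M2+M3)/6=-89/114
t_q=3/2 → seg 0, τ=3/2; S=0+86/57·τ+0·τ²+-16/171·τ³=37/19

  seg 0: a=0 b=86/57 c=0 d=-16/171
  seg 1: a=2 b=-58/57 c=-16/19 d=137/456
  seg 2: a=-1 b=-89/114 c=73/76 d=-73/456
S(3/2) = 37/19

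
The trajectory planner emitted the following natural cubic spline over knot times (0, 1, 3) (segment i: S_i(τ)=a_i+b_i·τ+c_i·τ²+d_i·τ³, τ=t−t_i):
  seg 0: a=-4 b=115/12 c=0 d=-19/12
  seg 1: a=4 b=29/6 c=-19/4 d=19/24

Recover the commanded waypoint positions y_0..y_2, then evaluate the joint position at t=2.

y_0 = S_0(0) = a_0 = -4
y_1 = S_1(0) = a_1 = 4
y_2 = S_1(2) = 1
t_q=2 is in segment 1 (τ=1); S_1(τ)=39/8

y_0=-4 y_1=4 y_2=1
S(2) = 39/8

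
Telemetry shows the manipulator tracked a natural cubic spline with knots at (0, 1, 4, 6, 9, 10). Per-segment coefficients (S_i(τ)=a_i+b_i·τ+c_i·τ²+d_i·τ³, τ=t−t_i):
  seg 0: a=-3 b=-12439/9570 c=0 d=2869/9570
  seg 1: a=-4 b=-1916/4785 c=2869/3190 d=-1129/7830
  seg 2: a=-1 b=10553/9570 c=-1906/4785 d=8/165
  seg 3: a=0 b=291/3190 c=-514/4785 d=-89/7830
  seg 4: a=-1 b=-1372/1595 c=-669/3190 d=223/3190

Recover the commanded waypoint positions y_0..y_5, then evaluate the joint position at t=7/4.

y_0=-3 y_1=-4 y_2=-1 y_3=0 y_4=-1 y_5=-2
S(7/4) = -787087/204160

y_0 = S_0(0) = a_0 = -3
y_1 = S_1(0) = a_1 = -4
y_2 = S_2(0) = a_2 = -1
y_3 = S_3(0) = a_3 = 0
y_4 = S_4(0) = a_4 = -1
y_5 = S_4(1) = -2
t_q=7/4 is in segment 1 (τ=3/4); S_1(τ)=-787087/204160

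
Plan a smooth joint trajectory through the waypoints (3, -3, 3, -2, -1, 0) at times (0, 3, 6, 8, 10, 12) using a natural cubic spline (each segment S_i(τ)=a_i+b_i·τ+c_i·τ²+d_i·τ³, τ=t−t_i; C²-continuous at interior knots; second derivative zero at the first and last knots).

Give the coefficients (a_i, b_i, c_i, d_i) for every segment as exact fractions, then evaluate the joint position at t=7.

Δ: Δ0=-2, Δ1=2, Δ2=-5/2, Δ3=1/2, Δ4=1/2
row 1: diag=12, rhs=24; c'=1/4, d'=2
row 2: denom=10−3·1/4=37/4; d'=(-27−3·2)/(37/4)=-132/37
row 3: denom=8−2·8/37=280/37; d'=(18−2·-132/37)/(280/37)=93/28
row 4: denom=8−2·37/140=523/70; d'=(0−2·93/28)/(523/70)=-465/523
back: M4=-465/523
back: M3=93/28−37/140·-465/523=1860/523
back: M2=-132/37−8/37·1860/523=-2268/523
back: M1=2−1/4·-2268/523=1613/523
M: M0=0, M1=1613/523, M2=-2268/523, M3=1860/523, M4=-465/523, M5=0
seg 0: a=3, c=M0/2=0, d=(M1−M0)/(6·3)=1613/9414, b=Δ0−h0·(2M0+M1)/6=-3705/1046
seg 1: a=-3, c=M1/2=1613/1046, d=(M2−M1)/(6·3)=-3881/9414, b=Δ1−h1·(2M1+M2)/6=567/523
seg 2: a=3, c=M2/2=-1134/523, d=(M3−M2)/(6·2)=344/523, b=Δ2−h2·(2M2+M3)/6=-831/1046
seg 3: a=-2, c=M3/2=930/523, d=(M4−M3)/(6·2)=-775/2092, b=Δ3−h3·(2M3+M4)/6=-1647/1046
seg 4: a=-1, c=M4/2=-465/1046, d=(M5−M4)/(6·2)=155/2092, b=Δ4−h4·(2M4+M5)/6=1143/1046
t_q=7 → seg 2, τ=1; S=3+-831/1046·τ+-1134/523·τ²+344/523·τ³=727/1046

  seg 0: a=3 b=-3705/1046 c=0 d=1613/9414
  seg 1: a=-3 b=567/523 c=1613/1046 d=-3881/9414
  seg 2: a=3 b=-831/1046 c=-1134/523 d=344/523
  seg 3: a=-2 b=-1647/1046 c=930/523 d=-775/2092
  seg 4: a=-1 b=1143/1046 c=-465/1046 d=155/2092
S(7) = 727/1046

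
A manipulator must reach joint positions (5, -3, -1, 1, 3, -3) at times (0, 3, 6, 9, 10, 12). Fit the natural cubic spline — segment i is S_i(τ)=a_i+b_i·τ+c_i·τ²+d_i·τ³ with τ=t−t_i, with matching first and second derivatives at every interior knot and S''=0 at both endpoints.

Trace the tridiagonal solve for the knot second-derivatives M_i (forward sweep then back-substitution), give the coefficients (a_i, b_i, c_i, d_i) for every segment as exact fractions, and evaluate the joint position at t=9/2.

Δ: Δ0=-8/3, Δ1=2/3, Δ2=2/3, Δ3=2, Δ4=-3
row 1: diag=12, rhs=20; c'=1/4, d'=5/3
row 2: denom=12−3·1/4=45/4; d'=(0−3·5/3)/(45/4)=-4/9
row 3: denom=8−3·4/15=36/5; d'=(8−3·-4/9)/(36/5)=35/27
row 4: denom=6−1·5/36=211/36; d'=(-30−1·35/27)/(211/36)=-3380/633
back: M4=-3380/633
back: M3=35/27−5/36·-3380/633=430/211
back: M2=-4/9−4/15·430/211=-1876/1899
back: M1=5/3−1/4·-1876/1899=3634/1899
M: M0=0, M1=3634/1899, M2=-1876/1899, M3=430/211, M4=-3380/633, M5=0
seg 0: a=5, c=M0/2=0, d=(M1−M0)/(6·3)=1817/17091, b=Δ0−h0·(2M0+M1)/6=-6881/1899
seg 1: a=-3, c=M1/2=1817/1899, d=(M2−M1)/(6·3)=-2755/17091, b=Δ1−h1·(2M1+M2)/6=-1430/1899
seg 2: a=-1, c=M2/2=-938/1899, d=(M3−M2)/(6·3)=2873/17091, b=Δ2−h2·(2M2+M3)/6=1207/1899
seg 3: a=1, c=M3/2=215/211, d=(M4−M3)/(6·1)=-2335/1899, b=Δ3−h3·(2M3+M4)/6=4198/1899
seg 4: a=3, c=M4/2=-1690/633, d=(M5−M4)/(6·2)=845/1899, b=Δ4−h4·(2M4+M5)/6=1063/1899
t_q=9/2 → seg 1, τ=3/2; S=-3+-1430/1899·τ+1817/1899·τ²+-2755/17091·τ³=-4255/1688

  seg 0: a=5 b=-6881/1899 c=0 d=1817/17091
  seg 1: a=-3 b=-1430/1899 c=1817/1899 d=-2755/17091
  seg 2: a=-1 b=1207/1899 c=-938/1899 d=2873/17091
  seg 3: a=1 b=4198/1899 c=215/211 d=-2335/1899
  seg 4: a=3 b=1063/1899 c=-1690/633 d=845/1899
S(9/2) = -4255/1688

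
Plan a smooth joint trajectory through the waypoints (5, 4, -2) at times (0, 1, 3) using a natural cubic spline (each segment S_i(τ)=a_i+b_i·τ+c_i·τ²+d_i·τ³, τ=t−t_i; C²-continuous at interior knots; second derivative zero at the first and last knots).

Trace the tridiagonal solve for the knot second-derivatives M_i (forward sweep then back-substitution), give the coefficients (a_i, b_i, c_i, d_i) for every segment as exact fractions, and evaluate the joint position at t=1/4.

  seg 0: a=5 b=-2/3 c=0 d=-1/3
  seg 1: a=4 b=-5/3 c=-1 d=1/6
S(1/4) = 309/64

Δ: Δ0=-1, Δ1=-3
row 1: diag=6, rhs=-12; c'=1/3, d'=-2
back: M1=-2
M: M0=0, M1=-2, M2=0
seg 0: a=5, c=M0/2=0, d=(M1−M0)/(6·1)=-1/3, b=Δ0−h0·(2M0+M1)/6=-2/3
seg 1: a=4, c=M1/2=-1, d=(M2−M1)/(6·2)=1/6, b=Δ1−h1·(2M1+M2)/6=-5/3
t_q=1/4 → seg 0, τ=1/4; S=5+-2/3·τ+0·τ²+-1/3·τ³=309/64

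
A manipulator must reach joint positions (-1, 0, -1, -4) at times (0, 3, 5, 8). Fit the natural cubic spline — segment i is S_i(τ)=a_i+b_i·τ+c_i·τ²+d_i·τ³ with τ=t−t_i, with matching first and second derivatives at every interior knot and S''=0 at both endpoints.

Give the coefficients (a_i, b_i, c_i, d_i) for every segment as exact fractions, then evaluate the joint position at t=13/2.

  seg 0: a=-1 b=9/16 c=0 d=-11/432
  seg 1: a=0 b=-1/8 c=-11/48 d=1/48
  seg 2: a=-1 b=-19/24 c=-5/48 d=5/432
S(13/2) = -305/128

Δ: Δ0=1/3, Δ1=-1/2, Δ2=-1
row 1: diag=10, rhs=-5; c'=1/5, d'=-1/2
row 2: denom=10−2·1/5=48/5; d'=(-3−2·-1/2)/(48/5)=-5/24
back: M2=-5/24
back: M1=-1/2−1/5·-5/24=-11/24
M: M0=0, M1=-11/24, M2=-5/24, M3=0
seg 0: a=-1, c=M0/2=0, d=(M1−M0)/(6·3)=-11/432, b=Δ0−h0·(2M0+M1)/6=9/16
seg 1: a=0, c=M1/2=-11/48, d=(M2−M1)/(6·2)=1/48, b=Δ1−h1·(2M1+M2)/6=-1/8
seg 2: a=-1, c=M2/2=-5/48, d=(M3−M2)/(6·3)=5/432, b=Δ2−h2·(2M2+M3)/6=-19/24
t_q=13/2 → seg 2, τ=3/2; S=-1+-19/24·τ+-5/48·τ²+5/432·τ³=-305/128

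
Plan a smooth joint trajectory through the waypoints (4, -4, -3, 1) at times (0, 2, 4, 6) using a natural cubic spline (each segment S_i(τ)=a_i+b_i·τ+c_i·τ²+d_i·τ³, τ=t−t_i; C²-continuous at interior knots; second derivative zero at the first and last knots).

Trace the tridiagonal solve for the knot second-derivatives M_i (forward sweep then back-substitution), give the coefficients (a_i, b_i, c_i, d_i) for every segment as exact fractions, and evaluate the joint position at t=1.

Δ: Δ0=-4, Δ1=1/2, Δ2=2
row 1: diag=8, rhs=27; c'=1/4, d'=27/8
row 2: denom=8−2·1/4=15/2; d'=(9−2·27/8)/(15/2)=3/10
back: M2=3/10
back: M1=27/8−1/4·3/10=33/10
M: M0=0, M1=33/10, M2=3/10, M3=0
seg 0: a=4, c=M0/2=0, d=(M1−M0)/(6·2)=11/40, b=Δ0−h0·(2M0+M1)/6=-51/10
seg 1: a=-4, c=M1/2=33/20, d=(M2−M1)/(6·2)=-1/4, b=Δ1−h1·(2M1+M2)/6=-9/5
seg 2: a=-3, c=M2/2=3/20, d=(M3−M2)/(6·2)=-1/40, b=Δ2−h2·(2M2+M3)/6=9/5
t_q=1 → seg 0, τ=1; S=4+-51/10·τ+0·τ²+11/40·τ³=-33/40

  seg 0: a=4 b=-51/10 c=0 d=11/40
  seg 1: a=-4 b=-9/5 c=33/20 d=-1/4
  seg 2: a=-3 b=9/5 c=3/20 d=-1/40
S(1) = -33/40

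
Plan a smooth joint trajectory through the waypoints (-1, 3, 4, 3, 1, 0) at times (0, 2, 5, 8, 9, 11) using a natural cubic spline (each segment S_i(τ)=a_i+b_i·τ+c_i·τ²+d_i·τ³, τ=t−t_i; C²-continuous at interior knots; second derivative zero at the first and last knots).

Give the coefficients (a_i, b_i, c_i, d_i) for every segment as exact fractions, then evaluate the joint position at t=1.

  seg 0: a=-1 b=3691/1559 c=0 d=-573/6236
  seg 1: a=3 b=1972/1559 c=-1719/3118 d=6757/84186
  seg 2: a=4 b=387/3118 c=800/4677 d=-9079/84186
  seg 3: a=3 b=-2746/1559 c=-2493/3118 d=1749/3118
  seg 4: a=1 b=-5231/3118 c=1377/1559 d=-459/3118
S(1) = 7955/6236

Δ: Δ0=2, Δ1=1/3, Δ2=-1/3, Δ3=-2, Δ4=-1/2
row 1: diag=10, rhs=-10; c'=3/10, d'=-1
row 2: denom=12−3·3/10=111/10; d'=(-4−3·-1)/(111/10)=-10/111
row 3: denom=8−3·10/37=266/37; d'=(-10−3·-10/111)/(266/37)=-180/133
row 4: denom=6−1·37/266=1559/266; d'=(9−1·-180/133)/(1559/266)=2754/1559
back: M4=2754/1559
back: M3=-180/133−37/266·2754/1559=-2493/1559
back: M2=-10/111−10/37·-2493/1559=1600/4677
back: M1=-1−3/10·1600/4677=-1719/1559
M: M0=0, M1=-1719/1559, M2=1600/4677, M3=-2493/1559, M4=2754/1559, M5=0
seg 0: a=-1, c=M0/2=0, d=(M1−M0)/(6·2)=-573/6236, b=Δ0−h0·(2M0+M1)/6=3691/1559
seg 1: a=3, c=M1/2=-1719/3118, d=(M2−M1)/(6·3)=6757/84186, b=Δ1−h1·(2M1+M2)/6=1972/1559
seg 2: a=4, c=M2/2=800/4677, d=(M3−M2)/(6·3)=-9079/84186, b=Δ2−h2·(2M2+M3)/6=387/3118
seg 3: a=3, c=M3/2=-2493/3118, d=(M4−M3)/(6·1)=1749/3118, b=Δ3−h3·(2M3+M4)/6=-2746/1559
seg 4: a=1, c=M4/2=1377/1559, d=(M5−M4)/(6·2)=-459/3118, b=Δ4−h4·(2M4+M5)/6=-5231/3118
t_q=1 → seg 0, τ=1; S=-1+3691/1559·τ+0·τ²+-573/6236·τ³=7955/6236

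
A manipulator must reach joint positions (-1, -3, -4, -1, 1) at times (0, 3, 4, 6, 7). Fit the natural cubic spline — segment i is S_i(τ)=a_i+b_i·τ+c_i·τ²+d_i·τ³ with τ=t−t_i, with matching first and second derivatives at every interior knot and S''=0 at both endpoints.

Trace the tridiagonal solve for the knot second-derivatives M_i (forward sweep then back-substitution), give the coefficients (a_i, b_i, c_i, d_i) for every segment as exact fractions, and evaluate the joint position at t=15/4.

  seg 0: a=-1 b=-139/375 c=0 d=-37/1125
  seg 1: a=-3 b=-472/375 c=-37/125 d=208/375
  seg 2: a=-4 b=-14/75 c=171/125 d=-787/3000
  seg 3: a=-1 b=1603/750 c=-103/500 d=103/1500
S(15/4) = -7753/2000

Δ: Δ0=-2/3, Δ1=-1, Δ2=3/2, Δ3=2
row 1: diag=8, rhs=-2; c'=1/8, d'=-1/4
row 2: denom=6−1·1/8=47/8; d'=(15−1·-1/4)/(47/8)=122/47
row 3: denom=6−2·16/47=250/47; d'=(3−2·122/47)/(250/47)=-103/250
back: M3=-103/250
back: M2=122/47−16/47·-103/250=342/125
back: M1=-1/4−1/8·342/125=-74/125
M: M0=0, M1=-74/125, M2=342/125, M3=-103/250, M4=0
seg 0: a=-1, c=M0/2=0, d=(M1−M0)/(6·3)=-37/1125, b=Δ0−h0·(2M0+M1)/6=-139/375
seg 1: a=-3, c=M1/2=-37/125, d=(M2−M1)/(6·1)=208/375, b=Δ1−h1·(2M1+M2)/6=-472/375
seg 2: a=-4, c=M2/2=171/125, d=(M3−M2)/(6·2)=-787/3000, b=Δ2−h2·(2M2+M3)/6=-14/75
seg 3: a=-1, c=M3/2=-103/500, d=(M4−M3)/(6·1)=103/1500, b=Δ3−h3·(2M3+M4)/6=1603/750
t_q=15/4 → seg 1, τ=3/4; S=-3+-472/375·τ+-37/125·τ²+208/375·τ³=-7753/2000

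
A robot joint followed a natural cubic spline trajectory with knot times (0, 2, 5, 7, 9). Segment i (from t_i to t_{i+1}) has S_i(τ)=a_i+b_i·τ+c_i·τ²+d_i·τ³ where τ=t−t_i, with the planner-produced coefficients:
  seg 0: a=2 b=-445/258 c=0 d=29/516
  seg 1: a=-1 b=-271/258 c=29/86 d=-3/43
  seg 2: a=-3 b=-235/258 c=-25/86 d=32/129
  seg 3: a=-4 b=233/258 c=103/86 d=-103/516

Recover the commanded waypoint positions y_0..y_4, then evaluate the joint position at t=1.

y_0=2 y_1=-1 y_2=-3 y_3=-4 y_4=1
S(1) = 57/172

y_0 = S_0(0) = a_0 = 2
y_1 = S_1(0) = a_1 = -1
y_2 = S_2(0) = a_2 = -3
y_3 = S_3(0) = a_3 = -4
y_4 = S_3(2) = 1
t_q=1 is in segment 0 (τ=1); S_0(τ)=57/172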